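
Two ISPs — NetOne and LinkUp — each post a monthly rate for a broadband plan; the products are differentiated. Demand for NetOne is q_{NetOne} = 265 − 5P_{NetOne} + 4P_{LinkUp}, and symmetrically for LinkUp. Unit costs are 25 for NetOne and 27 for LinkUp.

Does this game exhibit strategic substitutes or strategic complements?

NetOne's profit: π = (P_{NetOne} − 25)(265 − 5P_{NetOne} + 4P_{LinkUp}).
∂π/∂P_{NetOne} = 390 − 10P_{NetOne} + 4P_{LinkUp} = 0 ⇒ P_{NetOne} = 39 + 0.4P_{LinkUp}.
The best-response slope dP_{NetOne}/dP_{LinkUp} = 0.4 > 0: the reaction function is upward-sloping, so the choices are strategic complements.

strategic complements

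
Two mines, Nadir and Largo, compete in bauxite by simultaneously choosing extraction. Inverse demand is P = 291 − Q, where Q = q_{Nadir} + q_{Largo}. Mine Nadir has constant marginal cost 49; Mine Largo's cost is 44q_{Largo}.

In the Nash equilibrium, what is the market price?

128

Mine Nadir's profit: π = q_{Nadir}(291 − (q_{Nadir} + q_{Largo})) − 49q_{Nadir}.
∂π/∂q_{Nadir} = 242 − 2q_{Nadir} − q_{Largo} = 0, so q_{Nadir} = 121 − 0.5q_{Largo}.
By the same steps for Largo: q_{Largo} = 123.5 − 0.5q_{Nadir}.
Substituting the second reaction function into the first: q_{Nadir} = 121 − 0.5(123.5 − 0.5q_{Nadir}), which gives 0.75q_{Nadir} = 59.25 ⇒ q_{Nadir} = 79.
Then q_{Largo} = 123.5 − 0.5·79 = 84.
Equilibrium price: P = 291 − 163 = 128.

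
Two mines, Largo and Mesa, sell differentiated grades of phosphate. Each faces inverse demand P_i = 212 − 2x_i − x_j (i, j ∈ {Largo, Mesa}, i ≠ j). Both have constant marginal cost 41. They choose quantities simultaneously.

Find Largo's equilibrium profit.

2339.28

Mine Largo's profit: π = x_{Largo}(212 − 2x_{Largo} − x_{Mesa}) − 41x_{Largo}.
∂π/∂x_{Largo} = 171 − 4x_{Largo} − x_{Mesa} = 0 ⇒ x_{Largo} = 42.75 − 0.25x_{Mesa}.
By symmetry x_{Mesa} = x_{Largo}; substituting into the reaction function, 1.25x_{Largo} = 42.75 and x_{Largo} = 34.2.
P_{Largo} = 212 − 2·34.2 − 34.2 = 109.4.
Profit = (109.4 − 41)·34.2 = 2339.28.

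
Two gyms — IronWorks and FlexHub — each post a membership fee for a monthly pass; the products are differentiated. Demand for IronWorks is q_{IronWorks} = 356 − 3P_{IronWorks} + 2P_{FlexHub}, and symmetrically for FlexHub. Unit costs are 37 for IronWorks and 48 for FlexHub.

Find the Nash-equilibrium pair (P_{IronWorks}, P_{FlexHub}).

IronWorks's profit: π = (P_{IronWorks} − 37)(356 − 3P_{IronWorks} + 2P_{FlexHub}).
∂π/∂P_{IronWorks} = 467 − 6P_{IronWorks} + 2P_{FlexHub} = 0 ⇒ P_{IronWorks} = 467/6 + (1/3)P_{FlexHub}.
Similarly P_{FlexHub} = 250/3 + (1/3)P_{IronWorks}.
Solving the two reaction functions simultaneously: (1 − (1/3)(1/3))P_{IronWorks} = 467/6 + (1/3)·(250/3), so (8/9)P_{IronWorks} = 1901/18 and P_{IronWorks} = 118.8125.
Then P_{FlexHub} = 250/3 + (1/3)·118.8125 = 122.9375.

118.8125, 122.9375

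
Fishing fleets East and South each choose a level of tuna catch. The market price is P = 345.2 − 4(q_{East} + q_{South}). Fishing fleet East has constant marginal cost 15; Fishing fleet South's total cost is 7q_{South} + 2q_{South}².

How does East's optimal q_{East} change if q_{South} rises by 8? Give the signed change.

Fishing fleet East's profit: π = q_{East}(345.2 − 4(q_{East} + q_{South})) − 15q_{East}.
∂π/∂q_{East} = 330.2 − 8q_{East} − 4q_{South} = 0, so q_{East} = 41.275 − 0.5q_{South}.
The reaction-function slope is −0.5, so an 8-unit rise in q_{South} moves q_{East} by −0.5 × 8 = −4. East's best response falls — the actions are strategic substitutes.

-4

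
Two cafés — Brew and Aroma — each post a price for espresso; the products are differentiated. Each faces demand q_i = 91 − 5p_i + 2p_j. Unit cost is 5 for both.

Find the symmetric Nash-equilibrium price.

14.5

Brew's profit: π = (p_{Brew} − 5)(91 − 5p_{Brew} + 2p_{Aroma}).
∂π/∂p_{Brew} = 116 − 10p_{Brew} + 2p_{Aroma} = 0 ⇒ p_{Brew} = 11.6 + 0.2p_{Aroma}.
Setting p_{Brew} = p_{Aroma} in the reaction function: p_{Brew} = 11.6 + 0.2p_{Brew}, so p_{Brew} = 11.6 / 0.8 = 14.5.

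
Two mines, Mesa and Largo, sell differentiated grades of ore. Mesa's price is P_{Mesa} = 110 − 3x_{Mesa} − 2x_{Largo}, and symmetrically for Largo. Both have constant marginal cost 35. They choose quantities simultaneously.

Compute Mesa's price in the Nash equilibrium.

63.125

Mine Mesa's profit: π = x_{Mesa}(110 − 3x_{Mesa} − 2x_{Largo}) − 35x_{Mesa}.
∂π/∂x_{Mesa} = 75 − 6x_{Mesa} − 2x_{Largo} = 0 ⇒ x_{Mesa} = 12.5 − (1/3)x_{Largo}.
The game is symmetric, so in equilibrium x_{Largo} = x_{Mesa}: the reaction function gives (4/3)x_{Mesa} = 12.5, hence x_{Mesa} = 9.375.
P_{Mesa} = 110 − 3·9.375 − 2·9.375 = 63.125.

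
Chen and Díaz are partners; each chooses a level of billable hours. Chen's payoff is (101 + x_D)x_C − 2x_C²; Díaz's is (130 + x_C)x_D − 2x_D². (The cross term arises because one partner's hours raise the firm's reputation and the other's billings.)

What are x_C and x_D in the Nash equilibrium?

35.6, 41.4

Expanding Chen's payoff: 101x_C + x_Dx_C − 2x_C².
∂π/∂x_C = 101 + x_D − 4x_C = 0, so x_C = 25.25 + 0.25x_D.
Likewise for Díaz: x_D = 32.5 + 0.25x_C.
Solving the two reaction functions simultaneously: (1 − (0.25)(0.25))x_C = 25.25 + 0.25·32.5, so 0.9375x_C = 33.375 and x_C = 35.6.
Then x_D = 32.5 + 0.25·35.6 = 41.4.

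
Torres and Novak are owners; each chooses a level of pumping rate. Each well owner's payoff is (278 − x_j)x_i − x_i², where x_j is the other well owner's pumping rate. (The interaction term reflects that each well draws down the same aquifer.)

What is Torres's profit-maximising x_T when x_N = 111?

Torres's payoff is (278 − x_N)x_T − x_T².
∂π/∂x_T = 278 − x_N − 2x_T = 0, so x_T = 139 − 0.5x_N.
At x_N = 111: x_T = 139 − 0.5·111 = 83.5.

83.5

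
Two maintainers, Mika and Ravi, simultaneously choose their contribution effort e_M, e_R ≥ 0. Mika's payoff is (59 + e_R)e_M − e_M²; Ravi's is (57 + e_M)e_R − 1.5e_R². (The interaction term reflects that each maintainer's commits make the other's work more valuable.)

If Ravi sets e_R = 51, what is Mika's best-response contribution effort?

55

Expanding Mika's payoff: 59e_M + e_Re_M − e_M².
∂π/∂e_M = 59 + e_R − 2e_M = 0, so e_M = 29.5 + 0.5e_R.
At e_R = 51: e_M = 29.5 + 0.5·51 = 55.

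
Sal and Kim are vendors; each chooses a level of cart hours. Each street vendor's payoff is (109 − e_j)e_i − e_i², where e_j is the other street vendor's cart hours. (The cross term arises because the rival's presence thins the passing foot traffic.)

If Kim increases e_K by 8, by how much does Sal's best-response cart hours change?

Sal's payoff is (109 − e_K)e_S − e_S².
∂π/∂e_S = 109 − e_K − 2e_S = 0, so e_S = 54.5 − 0.5e_K.
The reaction-function slope is −0.5, so an 8-unit rise in e_K moves e_S by −0.5 × 8 = −4. Sal's best response falls — the actions are strategic substitutes.

-4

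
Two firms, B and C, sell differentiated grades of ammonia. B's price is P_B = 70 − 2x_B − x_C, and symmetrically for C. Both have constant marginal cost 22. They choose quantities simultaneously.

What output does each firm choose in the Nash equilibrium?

Firm B's profit: π = x_B(70 − 2x_B − x_C) − 22x_B.
∂π/∂x_B = 48 − 4x_B − x_C = 0 ⇒ x_B = 12 − 0.25x_C.
Setting x_B = x_C in the reaction function: x_B = 12 − 0.25x_B, so x_B = 12 / 1.25 = 9.6.

9.6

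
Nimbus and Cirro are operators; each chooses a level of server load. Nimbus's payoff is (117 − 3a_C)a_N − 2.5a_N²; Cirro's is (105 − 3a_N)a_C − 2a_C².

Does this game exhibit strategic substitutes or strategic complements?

Expanding Nimbus's payoff: 117a_N − 3a_Ca_N − 2.5a_N².
∂π/∂a_N = 117 − 3a_C − 5a_N = 0, so a_N = 23.4 − 0.6a_C.
The best-response slope da_N/da_C = −0.6 < 0: the reaction function is downward-sloping, so the choices are strategic substitutes.

strategic substitutes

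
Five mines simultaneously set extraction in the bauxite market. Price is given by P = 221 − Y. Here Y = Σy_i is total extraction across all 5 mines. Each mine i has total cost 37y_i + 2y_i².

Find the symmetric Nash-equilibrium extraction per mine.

18.4

A representative mine's profit is π_i = y_i(221 − Y) − 37y_i − 2y_i², with Y = y_i + Σ_{j≠i} y_j.
First-order condition: 184 − 6y_i − Σ_{j≠i} y_j = 0.
In a symmetric equilibrium every mine chooses the same y, so Σ_{j≠i} y_j = 4y. The condition becomes 184 − 10y = 0, giving y = 184/10 = 18.4.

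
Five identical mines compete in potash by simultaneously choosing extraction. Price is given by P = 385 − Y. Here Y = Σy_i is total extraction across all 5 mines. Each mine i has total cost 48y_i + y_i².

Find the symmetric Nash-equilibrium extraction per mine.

42.125

A representative mine's profit is π_i = y_i(385 − Y) − 48y_i − y_i², with Y = y_i + Σ_{j≠i} y_j.
First-order condition: 337 − 4y_i − Σ_{j≠i} y_j = 0.
Imposing symmetry (y_j = y for all j) turns Σ_{j≠i} y_j into 4y, so 337 = 8y and y = 42.125.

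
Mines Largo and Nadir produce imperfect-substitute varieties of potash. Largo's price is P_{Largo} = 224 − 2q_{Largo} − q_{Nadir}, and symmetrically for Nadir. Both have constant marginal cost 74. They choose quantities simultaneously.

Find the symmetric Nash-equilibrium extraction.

30

Mine Largo's profit: π = q_{Largo}(224 − 2q_{Largo} − q_{Nadir}) − 74q_{Largo}.
∂π/∂q_{Largo} = 150 − 4q_{Largo} − q_{Nadir} = 0 ⇒ q_{Largo} = 37.5 − 0.25q_{Nadir}.
By symmetry q_{Nadir} = q_{Largo}; substituting into the reaction function, 1.25q_{Largo} = 37.5 and q_{Largo} = 30.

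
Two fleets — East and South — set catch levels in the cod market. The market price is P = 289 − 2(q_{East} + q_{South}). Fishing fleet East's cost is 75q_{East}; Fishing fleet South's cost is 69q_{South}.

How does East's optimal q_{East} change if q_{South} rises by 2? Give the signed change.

-1

Fishing fleet East's profit: π = q_{East}(289 − 2(q_{East} + q_{South})) − 75q_{East}.
∂π/∂q_{East} = 214 − 4q_{East} − 2q_{South} = 0, so q_{East} = 53.5 − 0.5q_{South}.
The reaction-function slope is −0.5, so a 2-unit rise in q_{South} moves q_{East} by −0.5 × 2 = −1. East's best response falls — the actions are strategic substitutes.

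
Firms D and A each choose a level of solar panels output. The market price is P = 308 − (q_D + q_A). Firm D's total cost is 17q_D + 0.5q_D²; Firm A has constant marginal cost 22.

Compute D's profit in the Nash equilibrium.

5256.96

Firm D's profit: π = q_D(308 − (q_D + q_A)) − 17q_D − 0.5q_D².
∂π/∂q_D = 291 − 3q_D − q_A = 0, so q_D = 97 − (1/3)q_A.
For A: ∂π/∂q_A = 286 − 2q_A − q_D = 0 ⇒ q_A = 143 − 0.5q_D.
Substituting the second reaction function into the first: q_D = 97 − (1/3)(143 − 0.5q_D), which gives (5/6)q_D = 148/3 ⇒ q_D = 59.2.
Then q_A = 143 − 0.5·59.2 = 113.4.
Price P = 308 − 172.6 = 135.4.
D's profit: (135.4 − 17)·59.2 − 0.5(59.2)² = 5256.96.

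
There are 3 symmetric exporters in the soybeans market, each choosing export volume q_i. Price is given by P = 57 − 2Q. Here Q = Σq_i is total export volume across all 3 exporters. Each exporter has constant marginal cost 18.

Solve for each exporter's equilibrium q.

4.875

A representative exporter's profit is π_i = q_i(57 − 2Q) − 18q_i, with Q = q_i + Σ_{j≠i} q_j.
First-order condition: 39 − 4q_i − 2Σ_{j≠i} q_j = 0.
With identical exporters, set every q_j = q: then 39 − 4q − 4q = 0, i.e. q = 39/8 = 4.875.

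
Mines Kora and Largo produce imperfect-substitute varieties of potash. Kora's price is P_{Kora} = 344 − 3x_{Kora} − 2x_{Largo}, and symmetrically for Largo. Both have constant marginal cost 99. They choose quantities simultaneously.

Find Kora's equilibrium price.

Mine Kora's profit: π = x_{Kora}(344 − 3x_{Kora} − 2x_{Largo}) − 99x_{Kora}.
∂π/∂x_{Kora} = 245 − 6x_{Kora} − 2x_{Largo} = 0 ⇒ x_{Kora} = 245/6 − (1/3)x_{Largo}.
Setting x_{Kora} = x_{Largo} in the reaction function: x_{Kora} = 245/6 − (1/3)x_{Kora}, so x_{Kora} = (245/6) / (4/3) = 30.625.
P_{Kora} = 344 − 3·30.625 − 2·30.625 = 190.875.

190.875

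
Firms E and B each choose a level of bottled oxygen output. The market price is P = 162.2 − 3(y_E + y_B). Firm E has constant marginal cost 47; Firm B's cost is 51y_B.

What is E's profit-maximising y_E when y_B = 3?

Firm E's profit: π = y_E(162.2 − 3(y_E + y_B)) − 47y_E.
∂π/∂y_E = 115.2 − 6y_E − 3y_B = 0, so y_E = 19.2 − 0.5y_B.
At y_B = 3: y_E = 19.2 − 0.5·3 = 17.7.

17.7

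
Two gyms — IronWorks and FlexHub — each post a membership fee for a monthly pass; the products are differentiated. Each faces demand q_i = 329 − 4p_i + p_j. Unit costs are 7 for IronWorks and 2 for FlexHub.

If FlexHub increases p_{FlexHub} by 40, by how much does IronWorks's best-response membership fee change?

IronWorks's profit: π = (p_{IronWorks} − 7)(329 − 4p_{IronWorks} + p_{FlexHub}).
∂π/∂p_{IronWorks} = 357 − 8p_{IronWorks} + p_{FlexHub} = 0 ⇒ p_{IronWorks} = 44.625 + 0.125p_{FlexHub}.
The reaction-function slope is 0.125, so a 40-unit rise in p_{FlexHub} moves p_{IronWorks} by 0.125 × 40 = 5. IronWorks's best response rises — the actions are strategic complements.

5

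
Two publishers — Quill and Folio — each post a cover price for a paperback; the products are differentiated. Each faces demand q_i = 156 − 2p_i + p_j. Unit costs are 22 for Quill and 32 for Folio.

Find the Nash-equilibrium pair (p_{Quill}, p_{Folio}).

Quill's profit: π = (p_{Quill} − 22)(156 − 2p_{Quill} + p_{Folio}).
∂π/∂p_{Quill} = 200 − 4p_{Quill} + p_{Folio} = 0 ⇒ p_{Quill} = 50 + 0.25p_{Folio}.
Similarly p_{Folio} = 55 + 0.25p_{Quill}.
Solving the two reaction functions simultaneously: (1 − (0.25)(0.25))p_{Quill} = 50 + 0.25·55, so 0.9375p_{Quill} = 63.75 and p_{Quill} = 68.
Then p_{Folio} = 55 + 0.25·68 = 72.

68, 72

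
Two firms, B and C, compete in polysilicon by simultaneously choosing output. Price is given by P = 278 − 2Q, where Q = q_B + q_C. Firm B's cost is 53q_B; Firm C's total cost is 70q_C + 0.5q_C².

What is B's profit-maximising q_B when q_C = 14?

Firm B's profit: π = q_B(278 − 2(q_B + q_C)) − 53q_B.
∂π/∂q_B = 225 − 4q_B − 2q_C = 0, so q_B = 56.25 − 0.5q_C.
At q_C = 14: q_B = 56.25 − 0.5·14 = 49.25.

49.25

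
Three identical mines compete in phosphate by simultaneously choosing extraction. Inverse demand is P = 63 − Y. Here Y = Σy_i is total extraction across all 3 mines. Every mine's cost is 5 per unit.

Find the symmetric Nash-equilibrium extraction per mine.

14.5

A representative mine's profit is π_i = y_i(63 − Y) − 5y_i, with Y = y_i + Σ_{j≠i} y_j.
First-order condition: 58 − 2y_i − Σ_{j≠i} y_j = 0.
Imposing symmetry (y_j = y for all j) turns Σ_{j≠i} y_j into 2y, so 58 = 4y and y = 14.5.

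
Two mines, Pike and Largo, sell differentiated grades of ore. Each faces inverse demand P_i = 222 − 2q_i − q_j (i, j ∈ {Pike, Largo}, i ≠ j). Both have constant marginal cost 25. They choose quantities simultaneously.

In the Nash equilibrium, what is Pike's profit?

3104.72

Mine Pike's profit: π = q_{Pike}(222 − 2q_{Pike} − q_{Largo}) − 25q_{Pike}.
∂π/∂q_{Pike} = 197 − 4q_{Pike} − q_{Largo} = 0 ⇒ q_{Pike} = 49.25 − 0.25q_{Largo}.
Setting q_{Pike} = q_{Largo} in the reaction function: q_{Pike} = 49.25 − 0.25q_{Pike}, so q_{Pike} = 49.25 / 1.25 = 39.4.
P_{Pike} = 222 − 2·39.4 − 39.4 = 103.8.
Profit = (103.8 − 25)·39.4 = 3104.72.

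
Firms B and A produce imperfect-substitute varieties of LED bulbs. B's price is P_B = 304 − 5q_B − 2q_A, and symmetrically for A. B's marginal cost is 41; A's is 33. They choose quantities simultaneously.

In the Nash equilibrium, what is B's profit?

2365.3125

Firm B's profit: π = q_B(304 − 5q_B − 2q_A) − 41q_B.
∂π/∂q_B = 263 − 10q_B − 2q_A = 0 ⇒ q_B = 26.3 − 0.2q_A.
Similarly q_A = 27.1 − 0.2q_B.
Solving the two reaction functions simultaneously: (1 − (−0.2)(−0.2))q_B = 26.3 − 0.2·27.1, so 0.96q_B = 20.88 and q_B = 21.75.
Then q_A = 27.1 − 0.2·21.75 = 22.75.
P_B = 304 − 5·21.75 − 2·22.75 = 149.75.
Profit = (149.75 − 41)·21.75 = 2365.3125.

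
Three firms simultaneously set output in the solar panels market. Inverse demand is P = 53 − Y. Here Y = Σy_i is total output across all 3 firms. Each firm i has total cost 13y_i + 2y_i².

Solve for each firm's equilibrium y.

A representative firm's profit is π_i = y_i(53 − Y) − 13y_i − 2y_i², with Y = y_i + Σ_{j≠i} y_j.
First-order condition: 40 − 6y_i − Σ_{j≠i} y_j = 0.
With identical firms, set every y_j = y: then 40 − 6y − 2y = 0, i.e. y = 40/8 = 5.

5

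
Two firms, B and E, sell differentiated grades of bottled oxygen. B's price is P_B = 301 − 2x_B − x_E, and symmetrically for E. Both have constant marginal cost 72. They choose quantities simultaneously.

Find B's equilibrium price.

163.6

Firm B's profit: π = x_B(301 − 2x_B − x_E) − 72x_B.
∂π/∂x_B = 229 − 4x_B − x_E = 0 ⇒ x_B = 57.25 − 0.25x_E.
By symmetry x_E = x_B; substituting into the reaction function, 1.25x_B = 57.25 and x_B = 45.8.
P_B = 301 − 2·45.8 − 45.8 = 163.6.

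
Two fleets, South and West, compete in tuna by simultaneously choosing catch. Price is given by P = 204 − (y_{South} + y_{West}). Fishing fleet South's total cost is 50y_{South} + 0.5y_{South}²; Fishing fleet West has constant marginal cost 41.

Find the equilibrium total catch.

Fishing fleet South's profit: π = y_{South}(204 − (y_{South} + y_{West})) − 50y_{South} − 0.5y_{South}².
∂π/∂y_{South} = 154 − 3y_{South} − y_{West} = 0, so y_{South} = 154/3 − (1/3)y_{West}.
For West: ∂π/∂y_{West} = 163 − 2y_{West} − y_{South} = 0 ⇒ y_{West} = 81.5 − 0.5y_{South}.
Substituting the second reaction function into the first: y_{South} = 154/3 − (1/3)(81.5 − 0.5y_{South}), which gives (5/6)y_{South} = 145/6 ⇒ y_{South} = 29.
Then y_{West} = 81.5 − 0.5·29 = 67.
Total catch: 29 + 67 = 96.

96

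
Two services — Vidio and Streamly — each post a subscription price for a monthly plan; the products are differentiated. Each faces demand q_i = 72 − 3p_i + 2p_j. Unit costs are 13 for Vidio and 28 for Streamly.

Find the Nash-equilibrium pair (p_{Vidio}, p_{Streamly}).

Vidio's profit: π = (p_{Vidio} − 13)(72 − 3p_{Vidio} + 2p_{Streamly}).
∂π/∂p_{Vidio} = 111 − 6p_{Vidio} + 2p_{Streamly} = 0 ⇒ p_{Vidio} = 18.5 + (1/3)p_{Streamly}.
Similarly p_{Streamly} = 26 + (1/3)p_{Vidio}.
Solving the two reaction functions simultaneously: (1 − (1/3)(1/3))p_{Vidio} = 18.5 + (1/3)·26, so (8/9)p_{Vidio} = 163/6 and p_{Vidio} = 30.5625.
Then p_{Streamly} = 26 + (1/3)·30.5625 = 36.1875.

30.5625, 36.1875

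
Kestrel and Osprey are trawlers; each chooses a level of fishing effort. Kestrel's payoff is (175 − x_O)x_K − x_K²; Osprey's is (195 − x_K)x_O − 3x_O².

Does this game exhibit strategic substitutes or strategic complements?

Expanding Kestrel's payoff: 175x_K − x_Ox_K − x_K².
∂π/∂x_K = 175 − x_O − 2x_K = 0, so x_K = 87.5 − 0.5x_O.
The best-response slope dx_K/dx_O = −0.5 < 0: the reaction function is downward-sloping, so the choices are strategic substitutes.

strategic substitutes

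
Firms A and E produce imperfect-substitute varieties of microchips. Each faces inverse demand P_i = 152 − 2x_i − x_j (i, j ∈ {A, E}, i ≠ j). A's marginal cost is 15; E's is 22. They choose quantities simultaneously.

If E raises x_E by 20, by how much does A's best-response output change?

Firm A's profit: π = x_A(152 − 2x_A − x_E) − 15x_A.
∂π/∂x_A = 137 − 4x_A − x_E = 0 ⇒ x_A = 34.25 − 0.25x_E.
The reaction-function slope is −0.25, so a 20-unit rise in x_E moves x_A by −0.25 × 20 = −5. A's best response falls — the actions are strategic substitutes.

-5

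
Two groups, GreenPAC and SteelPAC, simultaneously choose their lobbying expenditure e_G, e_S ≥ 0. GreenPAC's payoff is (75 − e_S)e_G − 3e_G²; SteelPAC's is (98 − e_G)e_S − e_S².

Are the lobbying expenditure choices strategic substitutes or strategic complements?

strategic substitutes

Expanding GreenPAC's payoff: 75e_G − e_Se_G − 3e_G².
∂π/∂e_G = 75 − e_S − 6e_G = 0, so e_G = 12.5 − (1/6)e_S.
The best-response slope de_G/de_S = −1/6 < 0: the reaction function is downward-sloping, so the choices are strategic substitutes.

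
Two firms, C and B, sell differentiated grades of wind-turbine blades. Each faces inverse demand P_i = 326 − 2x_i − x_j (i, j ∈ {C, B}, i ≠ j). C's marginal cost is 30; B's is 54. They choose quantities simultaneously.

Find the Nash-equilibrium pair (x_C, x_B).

60.8, 52.8

Firm C's profit: π = x_C(326 − 2x_C − x_B) − 30x_C.
∂π/∂x_C = 296 − 4x_C − x_B = 0 ⇒ x_C = 74 − 0.25x_B.
Similarly x_B = 68 − 0.25x_C.
Solving the two reaction functions simultaneously: (1 − (−0.25)(−0.25))x_C = 74 − 0.25·68, so 0.9375x_C = 57 and x_C = 60.8.
Then x_B = 68 − 0.25·60.8 = 52.8.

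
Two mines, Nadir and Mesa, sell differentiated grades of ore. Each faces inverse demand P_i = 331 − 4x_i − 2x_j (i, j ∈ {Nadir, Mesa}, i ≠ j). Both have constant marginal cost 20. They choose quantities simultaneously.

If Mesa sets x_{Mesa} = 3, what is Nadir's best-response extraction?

Mine Nadir's profit: π = x_{Nadir}(331 − 4x_{Nadir} − 2x_{Mesa}) − 20x_{Nadir}.
∂π/∂x_{Nadir} = 311 − 8x_{Nadir} − 2x_{Mesa} = 0 ⇒ x_{Nadir} = 38.875 − 0.25x_{Mesa}.
At x_{Mesa} = 3: x_{Nadir} = 38.875 − 0.25·3 = 38.125.

38.125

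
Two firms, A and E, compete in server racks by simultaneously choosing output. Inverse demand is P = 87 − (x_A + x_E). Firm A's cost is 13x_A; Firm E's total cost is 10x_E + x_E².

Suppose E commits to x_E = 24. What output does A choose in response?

Firm A's profit: π = x_A(87 − (x_A + x_E)) − 13x_A.
∂π/∂x_A = 74 − 2x_A − x_E = 0, so x_A = 37 − 0.5x_E.
At x_E = 24: x_A = 37 − 0.5·24 = 25.

25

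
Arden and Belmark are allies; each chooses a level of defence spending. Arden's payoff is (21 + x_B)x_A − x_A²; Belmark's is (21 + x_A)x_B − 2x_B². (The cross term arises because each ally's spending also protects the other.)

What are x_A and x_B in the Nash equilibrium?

15, 9

Expanding Arden's payoff: 21x_A + x_Bx_A − x_A².
∂π/∂x_A = 21 + x_B − 2x_A = 0, so x_A = 10.5 + 0.5x_B.
Likewise for Belmark: x_B = 5.25 + 0.25x_A.
Plugging x_B into Arden's best response: x_A = 10.5 + 0.5(5.25 + 0.25x_A) ⇒ 0.875x_A = 13.125, so x_A = 15.
Then x_B = 5.25 + 0.25·15 = 9.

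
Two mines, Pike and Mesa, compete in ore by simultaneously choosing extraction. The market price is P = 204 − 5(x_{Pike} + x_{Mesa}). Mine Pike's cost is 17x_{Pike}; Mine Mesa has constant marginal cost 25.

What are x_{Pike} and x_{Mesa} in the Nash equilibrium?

Mine Pike's profit: π = x_{Pike}(204 − 5(x_{Pike} + x_{Mesa})) − 17x_{Pike}.
∂π/∂x_{Pike} = 187 − 10x_{Pike} − 5x_{Mesa} = 0, so x_{Pike} = 18.7 − 0.5x_{Mesa}.
By the same steps for Mesa: x_{Mesa} = 17.9 − 0.5x_{Pike}.
Substituting the second reaction function into the first: x_{Pike} = 18.7 − 0.5(17.9 − 0.5x_{Pike}), which gives 0.75x_{Pike} = 9.75 ⇒ x_{Pike} = 13.
Then x_{Mesa} = 17.9 − 0.5·13 = 11.4.

13, 11.4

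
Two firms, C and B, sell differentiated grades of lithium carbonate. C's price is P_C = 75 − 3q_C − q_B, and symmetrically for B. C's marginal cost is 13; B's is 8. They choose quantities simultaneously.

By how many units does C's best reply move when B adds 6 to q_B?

-1

Firm C's profit: π = q_C(75 − 3q_C − q_B) − 13q_C.
∂π/∂q_C = 62 − 6q_C − q_B = 0 ⇒ q_C = 31/3 − (1/6)q_B.
The reaction-function slope is −1/6, so a 6-unit rise in q_B moves q_C by −1/6 × 6 = −1. C's best response falls — the actions are strategic substitutes.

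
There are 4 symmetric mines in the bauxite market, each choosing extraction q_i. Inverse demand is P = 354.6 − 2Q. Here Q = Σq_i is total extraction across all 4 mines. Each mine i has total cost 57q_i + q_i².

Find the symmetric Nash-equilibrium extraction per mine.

24.8

A representative mine's profit is π_i = q_i(354.6 − 2Q) − 57q_i − q_i², with Q = q_i + Σ_{j≠i} q_j.
First-order condition: 297.6 − 6q_i − 2Σ_{j≠i} q_j = 0.
In a symmetric equilibrium every mine chooses the same q, so Σ_{j≠i} q_j = 3q. The condition becomes 297.6 − 12q = 0, giving q = 297.6/12 = 24.8.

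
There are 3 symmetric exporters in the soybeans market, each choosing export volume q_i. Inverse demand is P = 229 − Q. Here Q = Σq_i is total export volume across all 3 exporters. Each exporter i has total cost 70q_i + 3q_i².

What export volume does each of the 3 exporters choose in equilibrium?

A representative exporter's profit is π_i = q_i(229 − Q) − 70q_i − 3q_i², with Q = q_i + Σ_{j≠i} q_j.
First-order condition: 159 − 8q_i − Σ_{j≠i} q_j = 0.
With identical exporters, set every q_j = q: then 159 − 8q − 2q = 0, i.e. q = 159/10 = 15.9.

15.9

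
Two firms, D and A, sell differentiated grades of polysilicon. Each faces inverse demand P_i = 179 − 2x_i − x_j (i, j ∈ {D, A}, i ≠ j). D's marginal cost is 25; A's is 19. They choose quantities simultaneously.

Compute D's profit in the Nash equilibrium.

Firm D's profit: π = x_D(179 − 2x_D − x_A) − 25x_D.
∂π/∂x_D = 154 − 4x_D − x_A = 0 ⇒ x_D = 38.5 − 0.25x_A.
Similarly x_A = 40 − 0.25x_D.
Solving the two reaction functions simultaneously: (1 − (−0.25)(−0.25))x_D = 38.5 − 0.25·40, so 0.9375x_D = 28.5 and x_D = 30.4.
Then x_A = 40 − 0.25·30.4 = 32.4.
P_D = 179 − 2·30.4 − 32.4 = 85.8.
Profit = (85.8 − 25)·30.4 = 1848.32.

1848.32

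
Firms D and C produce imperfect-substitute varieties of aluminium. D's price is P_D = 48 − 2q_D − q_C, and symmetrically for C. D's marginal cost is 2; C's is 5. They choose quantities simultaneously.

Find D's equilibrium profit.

176.72

Firm D's profit: π = q_D(48 − 2q_D − q_C) − 2q_D.
∂π/∂q_D = 46 − 4q_D − q_C = 0 ⇒ q_D = 11.5 − 0.25q_C.
Similarly q_C = 10.75 − 0.25q_D.
Solving the two reaction functions simultaneously: (1 − (−0.25)(−0.25))q_D = 11.5 − 0.25·10.75, so 0.9375q_D = 8.8125 and q_D = 9.4.
Then q_C = 10.75 − 0.25·9.4 = 8.4.
P_D = 48 − 2·9.4 − 8.4 = 20.8.
Profit = (20.8 − 2)·9.4 = 176.72.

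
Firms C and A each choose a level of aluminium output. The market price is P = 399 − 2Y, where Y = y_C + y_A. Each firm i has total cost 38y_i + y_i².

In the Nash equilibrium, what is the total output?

90.25

Firm C's profit: π = y_C(399 − 2(y_C + y_A)) − 38y_C − y_C².
∂π/∂y_C = 361 − 6y_C − 2y_A = 0, so y_C = 361/6 − (1/3)y_A.
The game is symmetric, so in equilibrium y_A = y_C: the reaction function gives (4/3)y_C = 361/6, hence y_C = 45.125.
Total output: 45.125 + 45.125 = 90.25.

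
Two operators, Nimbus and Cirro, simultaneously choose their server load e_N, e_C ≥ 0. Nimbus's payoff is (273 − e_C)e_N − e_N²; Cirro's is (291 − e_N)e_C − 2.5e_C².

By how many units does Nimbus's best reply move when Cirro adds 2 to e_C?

Expanding Nimbus's payoff: 273e_N − e_Ce_N − e_N².
∂π/∂e_N = 273 − e_C − 2e_N = 0, so e_N = 136.5 − 0.5e_C.
The reaction-function slope is −0.5, so a 2-unit rise in e_C moves e_N by −0.5 × 2 = −1. Nimbus's best response falls — the actions are strategic substitutes.

-1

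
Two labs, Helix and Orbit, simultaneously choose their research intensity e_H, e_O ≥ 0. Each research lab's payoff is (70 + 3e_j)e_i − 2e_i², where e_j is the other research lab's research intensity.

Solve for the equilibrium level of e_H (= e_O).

Helix's payoff is (70 + 3e_O)e_H − 2e_H².
∂π/∂e_H = 70 + 3e_O − 4e_H = 0, so e_H = 17.5 + 0.75e_O.
The game is symmetric, so in equilibrium e_O = e_H: the reaction function gives 0.25e_H = 17.5, hence e_H = 70.

70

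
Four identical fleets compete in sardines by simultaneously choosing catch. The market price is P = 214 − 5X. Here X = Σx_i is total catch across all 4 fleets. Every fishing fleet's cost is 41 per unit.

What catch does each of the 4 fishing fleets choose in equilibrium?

6.92

A representative fishing fleet's profit is π_i = x_i(214 − 5X) − 41x_i, with X = x_i + Σ_{j≠i} x_j.
First-order condition: 173 − 10x_i − 5Σ_{j≠i} x_j = 0.
With identical fishing fleets, set every x_j = x: then 173 − 10x − 15x = 0, i.e. x = 173/25 = 6.92.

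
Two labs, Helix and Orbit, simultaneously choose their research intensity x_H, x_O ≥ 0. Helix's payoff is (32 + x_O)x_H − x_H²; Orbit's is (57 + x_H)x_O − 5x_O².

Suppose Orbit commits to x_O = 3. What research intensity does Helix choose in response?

Expanding Helix's payoff: 32x_H + x_Ox_H − x_H².
∂π/∂x_H = 32 + x_O − 2x_H = 0, so x_H = 16 + 0.5x_O.
At x_O = 3: x_H = 16 + 0.5·3 = 17.5.

17.5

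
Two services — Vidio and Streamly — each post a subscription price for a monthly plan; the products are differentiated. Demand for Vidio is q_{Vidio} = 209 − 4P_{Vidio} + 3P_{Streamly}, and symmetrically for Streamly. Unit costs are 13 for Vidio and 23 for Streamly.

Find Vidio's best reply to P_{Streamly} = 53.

Vidio's profit: π = (P_{Vidio} − 13)(209 − 4P_{Vidio} + 3P_{Streamly}).
∂π/∂P_{Vidio} = 261 − 8P_{Vidio} + 3P_{Streamly} = 0 ⇒ P_{Vidio} = 32.625 + 0.375P_{Streamly}.
At P_{Streamly} = 53: P_{Vidio} = 32.625 + 0.375·53 = 52.5.

52.5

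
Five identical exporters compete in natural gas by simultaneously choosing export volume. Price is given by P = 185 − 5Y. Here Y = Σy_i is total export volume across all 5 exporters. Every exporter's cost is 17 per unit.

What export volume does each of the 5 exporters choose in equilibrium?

A representative exporter's profit is π_i = y_i(185 − 5Y) − 17y_i, with Y = y_i + Σ_{j≠i} y_j.
First-order condition: 168 − 10y_i − 5Σ_{j≠i} y_j = 0.
Imposing symmetry (y_j = y for all j) turns Σ_{j≠i} y_j into 4y, so 168 = 30y and y = 5.6.

5.6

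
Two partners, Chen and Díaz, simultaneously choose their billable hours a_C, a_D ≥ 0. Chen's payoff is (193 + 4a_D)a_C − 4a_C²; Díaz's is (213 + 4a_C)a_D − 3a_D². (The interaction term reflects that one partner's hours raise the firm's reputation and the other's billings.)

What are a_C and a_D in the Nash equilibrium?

Expanding Chen's payoff: 193a_C + 4a_Da_C − 4a_C².
∂π/∂a_C = 193 + 4a_D − 8a_C = 0, so a_C = 24.125 + 0.5a_D.
Likewise for Díaz: a_D = 35.5 + (2/3)a_C.
Plugging a_D into Chen's best response: a_C = 24.125 + 0.5(35.5 + (2/3)a_C) ⇒ (2/3)a_C = 41.875, so a_C = 62.8125.
Then a_D = 35.5 + (2/3)·62.8125 = 77.375.

62.8125, 77.375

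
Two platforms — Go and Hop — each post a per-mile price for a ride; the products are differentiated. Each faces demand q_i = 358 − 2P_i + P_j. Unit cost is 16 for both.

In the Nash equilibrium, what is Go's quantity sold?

228

Go's profit: π = (P_{Go} − 16)(358 − 2P_{Go} + P_{Hop}).
∂π/∂P_{Go} = 390 − 4P_{Go} + P_{Hop} = 0 ⇒ P_{Go} = 97.5 + 0.25P_{Hop}.
By symmetry P_{Hop} = P_{Go}; substituting into the reaction function, 0.75P_{Go} = 97.5 and P_{Go} = 130.
q_{Go} = 358 − 2·130 + 130 = 228.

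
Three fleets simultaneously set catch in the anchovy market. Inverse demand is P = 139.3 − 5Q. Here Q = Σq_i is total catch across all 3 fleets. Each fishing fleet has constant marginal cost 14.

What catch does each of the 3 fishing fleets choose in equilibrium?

6.265

A representative fishing fleet's profit is π_i = q_i(139.3 − 5Q) − 14q_i, with Q = q_i + Σ_{j≠i} q_j.
First-order condition: 125.3 − 10q_i − 5Σ_{j≠i} q_j = 0.
In a symmetric equilibrium every fishing fleet chooses the same q, so Σ_{j≠i} q_j = 2q. The condition becomes 125.3 − 20q = 0, giving q = 125.3/20 = 6.265.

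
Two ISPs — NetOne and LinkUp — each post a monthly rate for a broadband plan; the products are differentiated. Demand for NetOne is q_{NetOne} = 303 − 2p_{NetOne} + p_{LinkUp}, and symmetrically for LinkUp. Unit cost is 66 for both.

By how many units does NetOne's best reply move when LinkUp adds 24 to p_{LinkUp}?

6

NetOne's profit: π = (p_{NetOne} − 66)(303 − 2p_{NetOne} + p_{LinkUp}).
∂π/∂p_{NetOne} = 435 − 4p_{NetOne} + p_{LinkUp} = 0 ⇒ p_{NetOne} = 108.75 + 0.25p_{LinkUp}.
The reaction-function slope is 0.25, so a 24-unit rise in p_{LinkUp} moves p_{NetOne} by 0.25 × 24 = 6. NetOne's best response rises — the actions are strategic complements.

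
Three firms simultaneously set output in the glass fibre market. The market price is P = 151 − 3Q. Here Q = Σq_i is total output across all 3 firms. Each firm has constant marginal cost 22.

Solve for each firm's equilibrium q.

A representative firm's profit is π_i = q_i(151 − 3Q) − 22q_i, with Q = q_i + Σ_{j≠i} q_j.
First-order condition: 129 − 6q_i − 3Σ_{j≠i} q_j = 0.
With identical firms, set every q_j = q: then 129 − 6q − 6q = 0, i.e. q = 129/12 = 10.75.

10.75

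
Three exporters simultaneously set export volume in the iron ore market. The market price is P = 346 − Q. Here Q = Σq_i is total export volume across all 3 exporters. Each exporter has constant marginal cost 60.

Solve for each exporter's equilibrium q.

A representative exporter's profit is π_i = q_i(346 − Q) − 60q_i, with Q = q_i + Σ_{j≠i} q_j.
First-order condition: 286 − 2q_i − Σ_{j≠i} q_j = 0.
In a symmetric equilibrium every exporter chooses the same q, so Σ_{j≠i} q_j = 2q. The condition becomes 286 − 4q = 0, giving q = 286/4 = 71.5.

71.5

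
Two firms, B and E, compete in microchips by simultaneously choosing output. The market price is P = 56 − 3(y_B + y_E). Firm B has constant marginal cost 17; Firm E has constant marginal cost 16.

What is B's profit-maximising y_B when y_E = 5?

Firm B's profit: π = y_B(56 − 3(y_B + y_E)) − 17y_B.
∂π/∂y_B = 39 − 6y_B − 3y_E = 0, so y_B = 6.5 − 0.5y_E.
At y_E = 5: y_B = 6.5 − 0.5·5 = 4.

4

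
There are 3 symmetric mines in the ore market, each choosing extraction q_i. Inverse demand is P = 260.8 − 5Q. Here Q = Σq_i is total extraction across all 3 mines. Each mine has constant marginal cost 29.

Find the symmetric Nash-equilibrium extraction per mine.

A representative mine's profit is π_i = q_i(260.8 − 5Q) − 29q_i, with Q = q_i + Σ_{j≠i} q_j.
First-order condition: 231.8 − 10q_i − 5Σ_{j≠i} q_j = 0.
With identical mines, set every q_j = q: then 231.8 − 10q − 10q = 0, i.e. q = 231.8/20 = 11.59.

11.59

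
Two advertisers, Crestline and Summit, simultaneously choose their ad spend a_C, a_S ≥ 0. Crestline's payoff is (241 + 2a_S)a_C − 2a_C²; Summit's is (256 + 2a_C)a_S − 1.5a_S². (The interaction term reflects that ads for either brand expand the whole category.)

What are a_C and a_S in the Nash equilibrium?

154.375, 188.25

Expanding Crestline's payoff: 241a_C + 2a_Sa_C − 2a_C².
∂π/∂a_C = 241 + 2a_S − 4a_C = 0, so a_C = 60.25 + 0.5a_S.
Likewise for Summit: a_S = 256/3 + (2/3)a_C.
Substituting the second reaction function into the first: a_C = 60.25 + 0.5(256/3 + (2/3)a_C), which gives (2/3)a_C = 1235/12 ⇒ a_C = 154.375.
Then a_S = 256/3 + (2/3)·154.375 = 188.25.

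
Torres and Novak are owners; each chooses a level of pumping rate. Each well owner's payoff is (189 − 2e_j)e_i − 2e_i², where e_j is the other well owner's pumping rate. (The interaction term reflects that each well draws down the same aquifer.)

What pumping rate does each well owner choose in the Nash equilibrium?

31.5

Torres's payoff is (189 − 2e_N)e_T − 2e_T².
∂π/∂e_T = 189 − 2e_N − 4e_T = 0, so e_T = 47.25 − 0.5e_N.
The game is symmetric, so in equilibrium e_N = e_T: the reaction function gives 1.5e_T = 47.25, hence e_T = 31.5.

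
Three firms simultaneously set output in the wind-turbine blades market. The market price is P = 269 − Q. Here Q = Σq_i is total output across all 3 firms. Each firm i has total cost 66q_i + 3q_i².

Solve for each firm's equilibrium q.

A representative firm's profit is π_i = q_i(269 − Q) − 66q_i − 3q_i², with Q = q_i + Σ_{j≠i} q_j.
First-order condition: 203 − 8q_i − Σ_{j≠i} q_j = 0.
In a symmetric equilibrium every firm chooses the same q, so Σ_{j≠i} q_j = 2q. The condition becomes 203 − 10q = 0, giving q = 203/10 = 20.3.

20.3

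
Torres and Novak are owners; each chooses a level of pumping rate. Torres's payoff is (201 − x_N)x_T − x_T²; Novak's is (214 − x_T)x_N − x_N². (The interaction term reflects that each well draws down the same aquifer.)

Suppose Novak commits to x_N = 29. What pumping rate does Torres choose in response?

Expanding Torres's payoff: 201x_T − x_Nx_T − x_T².
∂π/∂x_T = 201 − x_N − 2x_T = 0, so x_T = 100.5 − 0.5x_N.
At x_N = 29: x_T = 100.5 − 0.5·29 = 86.

86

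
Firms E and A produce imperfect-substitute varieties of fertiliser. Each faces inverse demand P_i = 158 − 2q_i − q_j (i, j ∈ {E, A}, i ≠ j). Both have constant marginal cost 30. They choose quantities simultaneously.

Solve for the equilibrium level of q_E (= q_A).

25.6

Firm E's profit: π = q_E(158 − 2q_E − q_A) − 30q_E.
∂π/∂q_E = 128 − 4q_E − q_A = 0 ⇒ q_E = 32 − 0.25q_A.
Setting q_E = q_A in the reaction function: q_E = 32 − 0.25q_E, so q_E = 32 / 1.25 = 25.6.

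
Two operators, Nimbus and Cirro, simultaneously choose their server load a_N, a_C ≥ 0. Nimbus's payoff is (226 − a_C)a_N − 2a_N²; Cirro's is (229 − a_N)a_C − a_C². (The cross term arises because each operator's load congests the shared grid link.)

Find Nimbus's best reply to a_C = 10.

Expanding Nimbus's payoff: 226a_N − a_Ca_N − 2a_N².
∂π/∂a_N = 226 − a_C − 4a_N = 0, so a_N = 56.5 − 0.25a_C.
At a_C = 10: a_N = 56.5 − 0.25·10 = 54.

54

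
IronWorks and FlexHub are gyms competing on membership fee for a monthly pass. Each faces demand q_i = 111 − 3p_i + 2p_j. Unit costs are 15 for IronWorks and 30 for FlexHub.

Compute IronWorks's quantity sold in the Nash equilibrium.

IronWorks's profit: π = (p_{IronWorks} − 15)(111 − 3p_{IronWorks} + 2p_{FlexHub}).
∂π/∂p_{IronWorks} = 156 − 6p_{IronWorks} + 2p_{FlexHub} = 0 ⇒ p_{IronWorks} = 26 + (1/3)p_{FlexHub}.
Similarly p_{FlexHub} = 33.5 + (1/3)p_{IronWorks}.
Solving the two reaction functions simultaneously: (1 − (1/3)(1/3))p_{IronWorks} = 26 + (1/3)·33.5, so (8/9)p_{IronWorks} = 223/6 and p_{IronWorks} = 41.8125.
Then p_{FlexHub} = 33.5 + (1/3)·41.8125 = 47.4375.
q_{IronWorks} = 111 − 3·41.8125 + 2·47.4375 = 80.4375.

80.4375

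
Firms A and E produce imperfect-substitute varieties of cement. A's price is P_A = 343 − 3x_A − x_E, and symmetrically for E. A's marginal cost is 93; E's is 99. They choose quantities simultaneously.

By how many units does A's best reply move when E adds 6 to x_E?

-1

Firm A's profit: π = x_A(343 − 3x_A − x_E) − 93x_A.
∂π/∂x_A = 250 − 6x_A − x_E = 0 ⇒ x_A = 125/3 − (1/6)x_E.
The reaction-function slope is −1/6, so a 6-unit rise in x_E moves x_A by −1/6 × 6 = −1. A's best response falls — the actions are strategic substitutes.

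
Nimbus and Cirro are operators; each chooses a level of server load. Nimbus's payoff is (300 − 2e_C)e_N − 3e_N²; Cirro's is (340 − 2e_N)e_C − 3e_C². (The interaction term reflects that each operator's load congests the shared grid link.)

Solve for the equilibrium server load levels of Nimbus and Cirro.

Expanding Nimbus's payoff: 300e_N − 2e_Ce_N − 3e_N².
∂π/∂e_N = 300 − 2e_C − 6e_N = 0, so e_N = 50 − (1/3)e_C.
Likewise for Cirro: e_C = 170/3 − (1/3)e_N.
Solving the two reaction functions simultaneously: (1 − (−1/3)(−1/3))e_N = 50 − (1/3)·(170/3), so (8/9)e_N = 280/9 and e_N = 35.
Then e_C = 170/3 − (1/3)·35 = 45.

35, 45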